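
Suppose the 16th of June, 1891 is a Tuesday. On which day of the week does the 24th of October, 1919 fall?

From June 16, 1891 to June 16, 1919: 28 years, of which 6 contain a Feb 29 — 22×365 + 6×366 = 10226 days.
(1900 is not a leap year (divisible by 100 but not 400).)
June 1919: 30 − 16 = 14 days remain.
Then July (31), August (31), September (30): 31 + 31 + 30 = 92 days.
October 1–24, 1919: 24 days.
Residual: 130 days.
Total: 10356 days.
10356 mod 7 = 3, so 3 days after Tuesday is Friday.

Friday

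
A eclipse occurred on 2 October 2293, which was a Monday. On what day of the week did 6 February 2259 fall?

Sunday

Count forward from the earlier date (February 6, 2259) to the later (October 2, 2293):
From February 6, 2259 to February 6, 2293: 34 years, of which 9 contain a Feb 29 — 25×365 + 9×366 = 12419 days.
February 2293: 28 − 6 = 22 days remain (2293 is not a leap year, so February has 28 days).
Then March (31), April (30), May (31), June (30), July (31), August (31), September (30): 31 + 30 + 31 + 30 + 31 + 31 + 30 = 214 days.
October 1–2, 2293: 2 days.
Residual: 238 days.
Total: 12657 days.
12657 mod 7 = 1, so 1 day before Monday is Sunday.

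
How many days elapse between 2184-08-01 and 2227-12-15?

Day-of-year of August 1, 2184: 214.
Day-of-year of December 15, 2227: 349.
2184 has 366 days, so 366 − 214 = 152 days remain in 2184.
Full years 2185–2226: 33 common + 9 leap = 33×365 + 9×366 = 15339 days.
Total: 152 + 15339 + 349 = 15840 days.

15840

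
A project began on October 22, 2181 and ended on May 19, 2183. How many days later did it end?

October 22, 2181 → October 22, 2182: 365 days.
October 2182: 31 − 22 = 9 days remain.
Then November (30), December (31), January (31), February 2183 (28), March (31), April (30): 30 + 31 + 31 + 28 + 31 + 30 = 181 days.
May 1–19, 2183: 19 days.
Residual: 209 days.
Total: 574 days.

574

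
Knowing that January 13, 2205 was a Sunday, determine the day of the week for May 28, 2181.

Count forward from the earlier date (May 28, 2181) to the later (January 13, 2205):
From May 28, 2181 to May 28, 2204: 23 years, of which 5 contain a Feb 29 — 18×365 + 5×366 = 8400 days.
(2200 is not a leap year (divisible by 100 but not 400).)
May 2204: 31 − 28 = 3 days remain.
Then June (30), July (31), August (31), September (30), October (31), November (30), December (31): 30 + 31 + 31 + 30 + 31 + 30 + 31 = 214 days.
January 1–13, 2205: 13 days.
Residual: 230 days.
Total: 8630 days.
8630 mod 7 = 6, so 6 days before Sunday is Monday.

Monday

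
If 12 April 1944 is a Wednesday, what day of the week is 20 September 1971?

Monday

From April 12, 1944 to April 12, 1971: 27 years, of which 6 contain a Feb 29 — 21×365 + 6×366 = 9861 days.
April 1971: 30 − 12 = 18 days remain.
Then May (31), June (30), July (31), August (31): 31 + 30 + 31 + 31 = 123 days.
September 1–20, 1971: 20 days.
Residual: 161 days.
Total: 10022 days.
10022 mod 7 = 5, so 5 days after Wednesday is Monday.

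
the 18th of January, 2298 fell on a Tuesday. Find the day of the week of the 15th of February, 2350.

Day-of-year of January 18, 2298: 18.
Day-of-year of February 15, 2350: 46.
2298 has 365 days, so 365 − 18 = 347 days remain in 2298.
Full years 2299–2349: 39 common + 12 leap = 39×365 + 12×366 = 18627 days.
Total: 347 + 18627 + 46 = 19020 days.
19020 mod 7 = 1, so 1 day after Tuesday is Wednesday.

Wednesday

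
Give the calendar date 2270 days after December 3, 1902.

February 19, 1909

Count 2270 days after December 3, 1902:
Day-of-year of December 3, 1902: 337.
Day-of-year of February 19, 1909: 50.
1902 has 365 days, so 365 − 337 = 28 days remain in 1902.
Full years: 1903: 365; 1904: 366; 1905: 365; 1906: 365; 1907: 365; 1908: 366. Sum = 2192.
Total: 28 + 2192 + 50 = 2270 days.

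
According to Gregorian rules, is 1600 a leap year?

Yes

1600 is a leap year (divisible by 400).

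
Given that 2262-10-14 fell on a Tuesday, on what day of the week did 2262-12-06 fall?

October 2262: 31 − 14 = 17 days remain.
Then November (30): 30 days.
December 1–6, 2262: 6 days.
Total: 17 + 30 + 6 = 53 days.
53 mod 7 = 4, so 4 days after Tuesday is Saturday.

Saturday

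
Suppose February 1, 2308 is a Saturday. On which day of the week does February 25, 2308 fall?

Within February 2308: 25 − 1 = 24 days.
24 mod 7 = 3, so 3 days after Saturday is Tuesday.

Tuesday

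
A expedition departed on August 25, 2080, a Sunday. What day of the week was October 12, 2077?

Count forward from the earlier date (October 12, 2077) to the later (August 25, 2080):
October 12, 2077 → October 12, 2078: 365 days.
October 12, 2078 → October 12, 2079: 365 days.
October 2079: 31 − 12 = 19 days remain.
Then 9 full months totalling 274 days.
August 1–25, 2080: 25 days.
Residual: 318 days.
Total: 1048 days.
1048 mod 7 = 5, so 5 days before Sunday is Tuesday.

Tuesday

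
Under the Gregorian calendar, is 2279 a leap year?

No

2279 is not a leap year.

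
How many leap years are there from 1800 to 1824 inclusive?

Years divisible by 4 in [1800, 1824]: 1800, 1804, 1808, 1812, 1816, 1820, 1824.
Of these, 1800 is divisible by 100 but not 400, so not leap.
Leap years: 7 − 1 = 6.

6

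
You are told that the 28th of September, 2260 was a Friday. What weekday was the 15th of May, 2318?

Wednesday

From September 28, 2260 to September 28, 2317: 57 years, of which 13 contain a Feb 29 — 44×365 + 13×366 = 20818 days.
(2300 is not a leap year (divisible by 100 but not 400).)
September 2317: 30 − 28 = 2 days remain.
Then October (31), November (30), December (31), January (31), February 2318 (28), March (31), April (30): 31 + 30 + 31 + 31 + 28 + 31 + 30 = 212 days.
May 1–15, 2318: 15 days.
Residual: 229 days.
Total: 21047 days.
21047 mod 7 = 5, so 5 days after Friday is Wednesday.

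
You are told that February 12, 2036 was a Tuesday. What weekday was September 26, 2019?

Thursday

Count forward from the earlier date (September 26, 2019) to the later (February 12, 2036):
From September 26, 2019 to September 26, 2035: 16 years, of which 4 contain a Feb 29 — 12×365 + 4×366 = 5844 days.
September 2035: 30 − 26 = 4 days remain.
Then October (31), November (30), December (31), January (31): 31 + 30 + 31 + 31 = 123 days.
February 1–12, 2036: 12 days (2036 is a leap year).
Residual: 139 days.
Total: 5983 days.
5983 mod 7 = 5, so 5 days before Tuesday is Thursday.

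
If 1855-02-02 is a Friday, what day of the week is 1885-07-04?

From February 2, 1855 to February 2, 1885: 30 years, of which 8 contain a Feb 29 — 22×365 + 8×366 = 10958 days.
February 1885: 28 − 2 = 26 days remain (1885 is not a leap year, so February has 28 days).
Then March (31), April (30), May (31), June (30): 31 + 30 + 31 + 30 = 122 days.
July 1–4, 1885: 4 days.
Residual: 152 days.
Total: 11110 days.
11110 mod 7 = 1, so 1 day after Friday is Saturday.

Saturday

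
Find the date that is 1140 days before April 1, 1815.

February 16, 1812

Count 1140 days before April 1, 1815:
February 16, 1812 → February 16, 1813: 366 days (1812 is a leap year).
February 16, 1813 → February 16, 1814: 365 days.
February 16, 1814 → February 16, 1815: 365 days.
February 1815: 28 − 16 = 12 days remain (1815 is not a leap year, so February has 28 days).
Then March (31): 31 days.
April 1, 1815: 1 day.
Residual: 44 days.
Total: 1140 days.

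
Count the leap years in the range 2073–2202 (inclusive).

Years divisible by 4: 2076, 2080, …, 2200 — 32 in all.
Of these, 2100, 2200 are divisible by 100 but not 400, so not leap.
Leap years: 32 − 2 = 30.

30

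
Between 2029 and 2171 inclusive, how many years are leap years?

Years divisible by 4: 2032, 2036, …, 2168 — 35 in all.
Of these, 2100 is divisible by 100 but not 400, so not leap.
Leap years: 35 − 1 = 34.

34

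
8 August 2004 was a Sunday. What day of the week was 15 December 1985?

Count forward from the earlier date (December 15, 1985) to the later (August 8, 2004):
Day-of-year of December 15, 1985: 349.
Day-of-year of August 8, 2004: 221.
1985 has 365 days, so 365 − 349 = 16 days remain in 1985.
Full years 1986–2003: 14 common + 4 leap = 14×365 + 4×366 = 6574 days.
Total: 16 + 6574 + 221 = 6811 days.
6811 is a multiple of 7, so 15 December 1985 falls on the same weekday: Sunday.

Sunday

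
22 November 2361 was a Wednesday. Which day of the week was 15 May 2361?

Monday

Count forward from the earlier date (May 15, 2361) to the later (November 22, 2361):
May 2361: 31 − 15 = 16 days remain.
Then June (30), July (31), August (31), September (30), October (31): 30 + 31 + 31 + 30 + 31 = 153 days.
November 1–22, 2361: 22 days.
Total: 16 + 153 + 22 = 191 days.
191 mod 7 = 2, so 2 days before Wednesday is Monday.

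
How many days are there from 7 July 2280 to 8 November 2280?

124

July 2280: 31 − 7 = 24 days remain.
Then August (31), September (30), October (31): 31 + 30 + 31 = 92 days.
November 1–8, 2280: 8 days.
Total: 24 + 92 + 8 = 124 days.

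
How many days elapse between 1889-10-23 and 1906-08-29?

6153

From October 23, 1889 to October 23, 1905: 16 years, of which 3 contain a Feb 29 — 13×365 + 3×366 = 5843 days.
(1900 is not a leap year (divisible by 100 but not 400).)
October 1905: 31 − 23 = 8 days remain.
Then 9 full months totalling 273 days.
August 1–29, 1906: 29 days.
Residual: 310 days.
Total: 6153 days.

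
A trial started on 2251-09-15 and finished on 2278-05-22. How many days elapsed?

From September 15, 2251 to September 15, 2277: 26 years, of which 7 contain a Feb 29 — 19×365 + 7×366 = 9497 days.
September 2277: 30 − 15 = 15 days remain.
Then October (31), November (30), December (31), January (31), February 2278 (28), March (31), April (30): 31 + 30 + 31 + 31 + 28 + 31 + 30 = 212 days.
May 1–22, 2278: 22 days.
Residual: 249 days.
Total: 9746 days.

9746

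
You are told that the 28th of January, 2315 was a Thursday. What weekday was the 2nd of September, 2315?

Thursday

January 2315: 31 − 28 = 3 days remain.
Then February 2315 (28), March (31), April (30), May (31), June (30), July (31), August (31): 28 + 31 + 30 + 31 + 30 + 31 + 31 = 212 days.
September 1–2, 2315: 2 days.
Total: 3 + 212 + 2 = 217 days.
217 is a multiple of 7, so the 2nd of September, 2315 falls on the same weekday: Thursday.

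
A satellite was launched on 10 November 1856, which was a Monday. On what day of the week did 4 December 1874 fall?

Friday

Day-of-year of November 10, 1856: 315.
Day-of-year of December 4, 1874: 338.
1856 has 366 days, so 366 − 315 = 51 days remain in 1856.
Full years 1857–1873: 13 common + 4 leap = 13×365 + 4×366 = 6209 days.
Total: 51 + 6209 + 338 = 6598 days.
6598 mod 7 = 4, so 4 days after Monday is Friday.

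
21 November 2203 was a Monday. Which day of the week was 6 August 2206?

Day-of-year of November 21, 2203: 325.
Day-of-year of August 6, 2206: 218.
2203 has 365 days, so 365 − 325 = 40 days remain in 2203.
Full years: 2204: 366; 2205: 365. Sum = 731.
Total: 40 + 731 + 218 = 989 days.
989 mod 7 = 2, so 2 days after Monday is Wednesday.

Wednesday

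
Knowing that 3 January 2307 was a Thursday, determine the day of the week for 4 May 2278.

Count forward from the earlier date (May 4, 2278) to the later (January 3, 2307):
From May 4, 2278 to May 4, 2306: 28 years, of which 6 contain a Feb 29 — 22×365 + 6×366 = 10226 days.
(2300 is not a leap year (divisible by 100 but not 400).)
May 2306: 31 − 4 = 27 days remain.
Then June (30), July (31), August (31), September (30), October (31), November (30), December (31): 30 + 31 + 31 + 30 + 31 + 30 + 31 = 214 days.
January 1–3, 2307: 3 days.
Residual: 244 days.
Total: 10470 days.
10470 mod 7 = 5, so 5 days before Thursday is Saturday.

Saturday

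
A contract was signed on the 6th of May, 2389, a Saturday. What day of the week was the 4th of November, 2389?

May 2389: 31 − 6 = 25 days remain.
Then June (30), July (31), August (31), September (30), October (31): 30 + 31 + 31 + 30 + 31 = 153 days.
November 1–4, 2389: 4 days.
Total: 25 + 153 + 4 = 182 days.
182 is a multiple of 7, so the 4th of November, 2389 falls on the same weekday: Saturday.

Saturday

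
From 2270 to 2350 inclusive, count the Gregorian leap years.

19

Years divisible by 4: 2272, 2276, …, 2348 — 20 in all.
Of these, 2300 is divisible by 100 but not 400, so not leap.
Leap years: 20 − 1 = 19.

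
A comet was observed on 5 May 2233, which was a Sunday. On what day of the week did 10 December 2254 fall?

Sunday

From May 5, 2233 to May 5, 2254: 21 years, of which 5 contain a Feb 29 — 16×365 + 5×366 = 7670 days.
May 2254: 31 − 5 = 26 days remain.
Then June (30), July (31), August (31), September (30), October (31), November (30): 30 + 31 + 31 + 30 + 31 + 30 = 183 days.
December 1–10, 2254: 10 days.
Residual: 219 days.
Total: 7889 days.
7889 is a multiple of 7, so 10 December 2254 falls on the same weekday: Sunday.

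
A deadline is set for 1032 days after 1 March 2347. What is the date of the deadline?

27 December 2349

Count 1032 days after March 1, 2347:
Day-of-year of March 1, 2347: 60.
Day-of-year of December 27, 2349: 361.
2347 has 365 days, so 365 − 60 = 305 days remain in 2347.
Full years: 2348: 366. Sum = 366.
Total: 305 + 366 + 361 = 1032 days.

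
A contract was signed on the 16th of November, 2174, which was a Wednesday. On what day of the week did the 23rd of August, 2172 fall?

Sunday

Count forward from the earlier date (August 23, 2172) to the later (November 16, 2174):
August 23, 2172 → August 23, 2173: 365 days.
August 23, 2173 → August 23, 2174: 365 days.
August 2174: 31 − 23 = 8 days remain.
Then September (30), October (31): 30 + 31 = 61 days.
November 1–16, 2174: 16 days.
Residual: 85 days.
Total: 815 days.
815 mod 7 = 3, so 3 days before Wednesday is Sunday.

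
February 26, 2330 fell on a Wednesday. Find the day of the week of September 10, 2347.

Day-of-year of February 26, 2330: 57.
Day-of-year of September 10, 2347: 253.
2330 has 365 days, so 365 − 57 = 308 days remain in 2330.
Full years 2331–2346: 12 common + 4 leap = 12×365 + 4×366 = 5844 days.
Total: 308 + 5844 + 253 = 6405 days.
6405 is a multiple of 7, so September 10, 2347 falls on the same weekday: Wednesday.

Wednesday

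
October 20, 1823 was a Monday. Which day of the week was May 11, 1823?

Count forward from the earlier date (May 11, 1823) to the later (October 20, 1823):
May 1823: 31 − 11 = 20 days remain.
Then June (30), July (31), August (31), September (30): 30 + 31 + 31 + 30 = 122 days.
October 1–20, 1823: 20 days.
Total: 20 + 122 + 20 = 162 days.
162 mod 7 = 1, so 1 day before Monday is Sunday.

Sunday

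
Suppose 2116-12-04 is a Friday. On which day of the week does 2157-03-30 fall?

Wednesday

Day-of-year of December 4, 2116: 339.
Day-of-year of March 30, 2157: 89.
2116 has 366 days, so 366 − 339 = 27 days remain in 2116.
Full years 2117–2156: 30 common + 10 leap = 30×365 + 10×366 = 14610 days.
Total: 27 + 14610 + 89 = 14726 days.
14726 mod 7 = 5, so 5 days after Friday is Wednesday.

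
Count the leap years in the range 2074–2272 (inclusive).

48

Years divisible by 4: 2076, 2080, …, 2272 — 50 in all.
Of these, 2100, 2200 are divisible by 100 but not 400, so not leap.
Leap years: 50 − 2 = 48.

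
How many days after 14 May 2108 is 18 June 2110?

765

Day-of-year of May 14, 2108: 135.
Day-of-year of June 18, 2110: 169.
2108 has 366 days, so 366 − 135 = 231 days remain in 2108.
Full years: 2109: 365. Sum = 365.
Total: 231 + 365 + 169 = 765 days.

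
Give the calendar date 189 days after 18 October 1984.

25 April 1985

Count 189 days after October 18, 1984:
October 1984: 31 − 18 = 13 days remain.
Then November (30), December (31), January (31), February 1985 (28), March (31): 30 + 31 + 31 + 28 + 31 = 151 days.
April 1–25, 1985: 25 days.
Residual: 189 days.
Total: 189 days.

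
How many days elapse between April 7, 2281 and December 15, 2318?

13765

From April 7, 2281 to April 7, 2318: 37 years, of which 8 contain a Feb 29 — 29×365 + 8×366 = 13513 days.
(2300 is not a leap year (divisible by 100 but not 400).)
April 2318: 30 − 7 = 23 days remain.
Then May (31), June (30), July (31), August (31), September (30), October (31), November (30): 31 + 30 + 31 + 31 + 30 + 31 + 30 = 214 days.
December 1–15, 2318: 15 days.
Residual: 252 days.
Total: 13765 days.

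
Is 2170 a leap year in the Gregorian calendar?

No

2170 is not a leap year.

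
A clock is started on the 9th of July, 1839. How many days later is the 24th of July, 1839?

15

Within July 1839: 24 − 9 = 15 days.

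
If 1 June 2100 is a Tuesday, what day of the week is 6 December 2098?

Count forward from the earlier date (December 6, 2098) to the later (June 1, 2100):
December 6, 2098 → December 6, 2099: 365 days.
December 2099: 31 − 6 = 25 days remain.
Then January (31), February 2100 (28), March (31), April (30), May (31): 31 + 28 + 31 + 30 + 31 = 151 days.
June 1, 2100: 1 day.
Residual: 177 days.
Total: 542 days.
542 mod 7 = 3, so 3 days before Tuesday is Saturday.

Saturday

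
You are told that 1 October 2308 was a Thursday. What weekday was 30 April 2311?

Sunday

Day-of-year of October 1, 2308: 275.
Day-of-year of April 30, 2311: 120.
2308 has 366 days, so 366 − 275 = 91 days remain in 2308.
Full years: 2309: 365; 2310: 365. Sum = 730.
Total: 91 + 730 + 120 = 941 days.
941 mod 7 = 3, so 3 days after Thursday is Sunday.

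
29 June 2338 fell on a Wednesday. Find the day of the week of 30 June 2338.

Within June 2338: 30 − 29 = 1 day.
1 mod 7 = 1, so 1 day after Wednesday is Thursday.

Thursday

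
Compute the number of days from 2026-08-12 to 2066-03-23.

14468

From August 12, 2026 to August 12, 2065: 39 years, of which 10 contain a Feb 29 — 29×365 + 10×366 = 14245 days.
August 2065: 31 − 12 = 19 days remain.
Then September (30), October (31), November (30), December (31), January (31), February 2066 (28): 30 + 31 + 30 + 31 + 31 + 28 = 181 days.
March 1–23, 2066: 23 days.
Residual: 223 days.
Total: 14468 days.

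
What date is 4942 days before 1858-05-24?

1844-11-11

Count 4942 days before May 24, 1858:
From November 11, 1844 to November 11, 1857: 13 years, of which 3 contain a Feb 29 — 10×365 + 3×366 = 4748 days.
November 1857: 30 − 11 = 19 days remain.
Then December (31), January (31), February 1858 (28), March (31), April (30): 31 + 31 + 28 + 31 + 30 = 151 days.
May 1–24, 1858: 24 days.
Residual: 194 days.
Total: 4942 days.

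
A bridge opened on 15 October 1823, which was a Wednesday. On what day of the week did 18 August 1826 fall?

Friday

October 15, 1823 → October 15, 1824: 366 days (1824 is a leap year).
October 15, 1824 → October 15, 1825: 365 days.
October 1825: 31 − 15 = 16 days remain.
Then 9 full months totalling 273 days.
August 1–18, 1826: 18 days.
Residual: 307 days.
Total: 1038 days.
1038 mod 7 = 2, so 2 days after Wednesday is Friday.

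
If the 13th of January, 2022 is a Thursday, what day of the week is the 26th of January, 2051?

Thursday

Day-of-year of January 13, 2022: 13.
Day-of-year of January 26, 2051: 26.
2022 has 365 days, so 365 − 13 = 352 days remain in 2022.
Full years 2023–2050: 21 common + 7 leap = 21×365 + 7×366 = 10227 days.
Total: 352 + 10227 + 26 = 10605 days.
10605 is a multiple of 7, so the 26th of January, 2051 falls on the same weekday: Thursday.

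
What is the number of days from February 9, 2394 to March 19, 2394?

February 2394: 28 − 9 = 19 days remain (2394 is not a leap year, so February has 28 days).
March 1–19, 2394: 19 days.
Total: 19 + 19 = 38 days.

38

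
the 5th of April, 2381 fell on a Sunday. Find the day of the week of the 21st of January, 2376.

Wednesday

Count forward from the earlier date (January 21, 2376) to the later (April 5, 2381):
January 21, 2376 → January 21, 2377: 366 days (2376 is a leap year).
January 21, 2377 → January 21, 2378: 365 days.
January 21, 2378 → January 21, 2379: 365 days.
January 21, 2379 → January 21, 2380: 365 days.
January 21, 2380 → January 21, 2381: 366 days (2380 is a leap year).
January 2381: 31 − 21 = 10 days remain.
Then February 2381 (28), March (31): 28 + 31 = 59 days.
April 1–5, 2381: 5 days.
Residual: 74 days.
Total: 1901 days.
1901 mod 7 = 4, so 4 days before Sunday is Wednesday.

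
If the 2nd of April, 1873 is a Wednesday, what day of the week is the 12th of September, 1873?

Friday

April 1873: 30 − 2 = 28 days remain.
Then May (31), June (30), July (31), August (31): 31 + 30 + 31 + 31 = 123 days.
September 1–12, 1873: 12 days.
Total: 28 + 123 + 12 = 163 days.
163 mod 7 = 2, so 2 days after Wednesday is Friday.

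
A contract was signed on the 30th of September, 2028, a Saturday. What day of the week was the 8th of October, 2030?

Day-of-year of September 30, 2028: 274.
Day-of-year of October 8, 2030: 281.
2028 has 366 days, so 366 − 274 = 92 days remain in 2028.
Full years: 2029: 365. Sum = 365.
Total: 92 + 365 + 281 = 738 days.
738 mod 7 = 3, so 3 days after Saturday is Tuesday.

Tuesday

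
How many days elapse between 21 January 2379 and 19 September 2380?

607

January 21, 2379 → January 21, 2380: 365 days.
January 2380: 31 − 21 = 10 days remain.
Then February 2380 (29), March (31), April (30), May (31), June (30), July (31), August (31): 29 + 31 + 30 + 31 + 30 + 31 + 31 = 213 days.
September 1–19, 2380: 19 days.
Residual: 242 days.
Total: 607 days.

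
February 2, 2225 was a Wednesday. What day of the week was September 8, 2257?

Tuesday

Day-of-year of February 2, 2225: 33.
Day-of-year of September 8, 2257: 251.
2225 has 365 days, so 365 − 33 = 332 days remain in 2225.
Full years 2226–2256: 23 common + 8 leap = 23×365 + 8×366 = 11323 days.
Total: 332 + 11323 + 251 = 11906 days.
11906 mod 7 = 6, so 6 days after Wednesday is Tuesday.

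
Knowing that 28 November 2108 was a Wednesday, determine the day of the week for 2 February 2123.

Tuesday

From November 28, 2108 to November 28, 2122: 14 years, of which 3 contain a Feb 29 — 11×365 + 3×366 = 5113 days.
November 2122: 30 − 28 = 2 days remain.
Then December (31), January (31): 31 + 31 = 62 days.
February 1–2, 2123: 2 days (2123 is not a leap year).
Residual: 66 days.
Total: 5179 days.
5179 mod 7 = 6, so 6 days after Wednesday is Tuesday.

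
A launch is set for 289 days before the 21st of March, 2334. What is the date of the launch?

the 5th of June, 2333

Count 289 days before March 21, 2334:
Day-of-year of June 5, 2333: 156.
Day-of-year of March 21, 2334: 80.
2333 has 365 days, so 365 − 156 = 209 days remain in 2333.
Total: 209 + 80 = 289 days.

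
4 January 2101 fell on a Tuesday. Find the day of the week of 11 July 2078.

Monday

Count forward from the earlier date (July 11, 2078) to the later (January 4, 2101):
From July 11, 2078 to July 11, 2100: 22 years, of which 5 contain a Feb 29 — 17×365 + 5×366 = 8035 days.
(2100 is not a leap year (divisible by 100 but not 400).)
July 2100: 31 − 11 = 20 days remain.
Then August (31), September (30), October (31), November (30), December (31): 31 + 30 + 31 + 30 + 31 = 153 days.
January 1–4, 2101: 4 days.
Residual: 177 days.
Total: 8212 days.
8212 mod 7 = 1, so 1 day before Tuesday is Monday.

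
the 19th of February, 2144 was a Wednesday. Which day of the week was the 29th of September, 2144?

February 2144: 29 − 19 = 10 days remain (2144 is a leap year, so February has 29 days).
Then March (31), April (30), May (31), June (30), July (31), August (31): 31 + 30 + 31 + 30 + 31 + 31 = 184 days.
September 1–29, 2144: 29 days.
Total: 10 + 184 + 29 = 223 days.
223 mod 7 = 6, so 6 days after Wednesday is Tuesday.

Tuesday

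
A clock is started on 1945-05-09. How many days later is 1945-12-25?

230

May 1945: 31 − 9 = 22 days remain.
Then June (30), July (31), August (31), September (30), October (31), November (30): 30 + 31 + 31 + 30 + 31 + 30 = 183 days.
December 1–25, 1945: 25 days.
Total: 22 + 183 + 25 = 230 days.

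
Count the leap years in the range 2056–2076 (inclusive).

Years divisible by 4 in [2056, 2076]: 2056, 2060, 2064, 2068, 2072, 2076.
No century exceptions apply. Count: 6.

6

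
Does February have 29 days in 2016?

Yes

2016 is a leap year.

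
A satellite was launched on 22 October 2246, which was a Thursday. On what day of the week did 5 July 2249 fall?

Thursday

October 22, 2246 → October 22, 2247: 365 days.
October 22, 2247 → October 22, 2248: 366 days (2248 is a leap year).
October 2248: 31 − 22 = 9 days remain.
Then November (30), December (31), January (31), February 2249 (28), March (31), April (30), May (31), June (30): 30 + 31 + 31 + 28 + 31 + 30 + 31 + 30 = 242 days.
July 1–5, 2249: 5 days.
Residual: 256 days.
Total: 987 days.
987 is a multiple of 7, so 5 July 2249 falls on the same weekday: Thursday.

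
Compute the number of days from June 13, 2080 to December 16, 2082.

Day-of-year of June 13, 2080: 165.
Day-of-year of December 16, 2082: 350.
2080 has 366 days, so 366 − 165 = 201 days remain in 2080.
Full years: 2081: 365. Sum = 365.
Total: 201 + 365 + 350 = 916 days.

916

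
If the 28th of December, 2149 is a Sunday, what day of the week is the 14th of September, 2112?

Count forward from the earlier date (September 14, 2112) to the later (December 28, 2149):
Day-of-year of September 14, 2112: 258.
Day-of-year of December 28, 2149: 362.
2112 has 366 days, so 366 − 258 = 108 days remain in 2112.
Full years 2113–2148: 27 common + 9 leap = 27×365 + 9×366 = 13149 days.
Total: 108 + 13149 + 362 = 13619 days.
13619 mod 7 = 4, so 4 days before Sunday is Wednesday.

Wednesday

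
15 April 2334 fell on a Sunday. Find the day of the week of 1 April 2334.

Count forward from the earlier date (April 1, 2334) to the later (April 15, 2334):
Within April 2334: 15 − 1 = 14 days.
14 is a multiple of 7, so 1 April 2334 falls on the same weekday: Sunday.

Sunday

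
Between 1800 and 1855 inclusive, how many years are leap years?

13

Years divisible by 4: 1800, 1804, …, 1852 — 14 in all.
Of these, 1800 is divisible by 100 but not 400, so not leap.
Leap years: 14 − 1 = 13.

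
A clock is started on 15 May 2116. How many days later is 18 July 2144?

From May 15, 2116 to May 15, 2144: 28 years, of which 7 contain a Feb 29 — 21×365 + 7×366 = 10227 days.
May 2144: 31 − 15 = 16 days remain.
Then June (30): 30 days.
July 1–18, 2144: 18 days.
Residual: 64 days.
Total: 10291 days.

10291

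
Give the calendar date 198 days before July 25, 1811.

January 8, 1811

Count 198 days before July 25, 1811:
January 1811: 31 − 8 = 23 days remain.
Then February 1811 (28), March (31), April (30), May (31), June (30): 28 + 31 + 30 + 31 + 30 = 150 days.
July 1–25, 1811: 25 days.
Total: 23 + 150 + 25 = 198 days.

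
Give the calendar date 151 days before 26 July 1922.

25 February 1922

Count 151 days before July 26, 1922:
February 1922: 28 − 25 = 3 days remain (1922 is not a leap year, so February has 28 days).
Then March (31), April (30), May (31), June (30): 31 + 30 + 31 + 30 = 122 days.
July 1–26, 1922: 26 days.
Total: 3 + 122 + 26 = 151 days.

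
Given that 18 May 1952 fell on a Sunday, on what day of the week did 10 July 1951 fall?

Tuesday

Count forward from the earlier date (July 10, 1951) to the later (May 18, 1952):
July 1951: 31 − 10 = 21 days remain.
Then 9 full months totalling 274 days.
May 1–18, 1952: 18 days.
Residual: 313 days.
Total: 313 days.
313 mod 7 = 5, so 5 days before Sunday is Tuesday.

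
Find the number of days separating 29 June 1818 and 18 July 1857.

14264

Day-of-year of June 29, 1818: 180.
Day-of-year of July 18, 1857: 199.
1818 has 365 days, so 365 − 180 = 185 days remain in 1818.
Full years 1819–1856: 28 common + 10 leap = 28×365 + 10×366 = 13880 days.
Total: 185 + 13880 + 199 = 14264 days.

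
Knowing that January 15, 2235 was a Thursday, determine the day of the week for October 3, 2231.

Count forward from the earlier date (October 3, 2231) to the later (January 15, 2235):
October 3, 2231 → October 3, 2232: 366 days (2232 is a leap year).
October 3, 2232 → October 3, 2233: 365 days.
October 3, 2233 → October 3, 2234: 365 days.
October 2234: 31 − 3 = 28 days remain.
Then November (30), December (31): 30 + 31 = 61 days.
January 1–15, 2235: 15 days.
Residual: 104 days.
Total: 1200 days.
1200 mod 7 = 3, so 3 days before Thursday is Monday.

Monday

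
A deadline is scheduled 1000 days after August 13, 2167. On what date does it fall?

May 9, 2170

Count 1000 days after August 13, 2167:
Day-of-year of August 13, 2167: 225.
Day-of-year of May 9, 2170: 129.
2167 has 365 days, so 365 − 225 = 140 days remain in 2167.
Full years: 2168: 366; 2169: 365. Sum = 731.
Total: 140 + 731 + 129 = 1000 days.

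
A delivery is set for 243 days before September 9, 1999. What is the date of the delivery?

January 9, 1999

Count 243 days before September 9, 1999:
January 1999: 31 − 9 = 22 days remain.
Then February 1999 (28), March (31), April (30), May (31), June (30), July (31), August (31): 28 + 31 + 30 + 31 + 30 + 31 + 31 = 212 days.
September 1–9, 1999: 9 days.
Total: 22 + 212 + 9 = 243 days.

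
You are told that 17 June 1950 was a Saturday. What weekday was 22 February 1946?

Friday

Count forward from the earlier date (February 22, 1946) to the later (June 17, 1950):
February 22, 1946 → February 22, 1947: 365 days.
February 22, 1947 → February 22, 1948: 365 days.
February 22, 1948 → February 22, 1949: 366 days (1948 is a leap year).
February 22, 1949 → February 22, 1950: 365 days.
February 1950: 28 − 22 = 6 days remain (1950 is not a leap year, so February has 28 days).
Then March (31), April (30), May (31): 31 + 30 + 31 = 92 days.
June 1–17, 1950: 17 days.
Residual: 115 days.
Total: 1576 days.
1576 mod 7 = 1, so 1 day before Saturday is Friday.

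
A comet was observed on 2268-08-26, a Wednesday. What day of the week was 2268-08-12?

Count forward from the earlier date (August 12, 2268) to the later (August 26, 2268):
Within August 2268: 26 − 12 = 14 days.
14 is a multiple of 7, so 2268-08-12 falls on the same weekday: Wednesday.

Wednesday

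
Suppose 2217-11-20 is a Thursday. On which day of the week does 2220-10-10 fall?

November 20, 2217 → November 20, 2218: 365 days.
November 20, 2218 → November 20, 2219: 365 days.
November 2219: 30 − 20 = 10 days remain.
Then 10 full months totalling 305 days.
October 1–10, 2220: 10 days.
Residual: 325 days.
Total: 1055 days.
1055 mod 7 = 5, so 5 days after Thursday is Tuesday.

Tuesday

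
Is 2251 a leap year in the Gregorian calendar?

No

2251 is not a leap year.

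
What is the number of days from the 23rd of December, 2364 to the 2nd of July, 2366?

556

Day-of-year of December 23, 2364: 358.
Day-of-year of July 2, 2366: 183.
2364 has 366 days, so 366 − 358 = 8 days remain in 2364.
Full years: 2365: 365. Sum = 365.
Total: 8 + 365 + 183 = 556 days.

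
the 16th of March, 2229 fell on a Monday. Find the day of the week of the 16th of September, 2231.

Friday

March 2229: 31 − 16 = 15 days remain.
Then 29 full months totalling 883 days.
September 1–16, 2231: 16 days.
Total: 15 + 883 + 16 = 914 days.
914 mod 7 = 4, so 4 days after Monday is Friday.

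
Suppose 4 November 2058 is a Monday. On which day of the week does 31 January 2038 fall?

Sunday

Count forward from the earlier date (January 31, 2038) to the later (November 4, 2058):
Day-of-year of January 31, 2038: 31.
Day-of-year of November 4, 2058: 308.
2038 has 365 days, so 365 − 31 = 334 days remain in 2038.
Full years 2039–2057: 14 common + 5 leap = 14×365 + 5×366 = 6940 days.
Total: 334 + 6940 + 308 = 7582 days.
7582 mod 7 = 1, so 1 day before Monday is Sunday.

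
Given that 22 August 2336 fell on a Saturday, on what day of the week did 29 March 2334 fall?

Thursday

Count forward from the earlier date (March 29, 2334) to the later (August 22, 2336):
March 29, 2334 → March 29, 2335: 365 days.
March 29, 2335 → March 29, 2336: 366 days (2336 is a leap year).
March 2336: 31 − 29 = 2 days remain.
Then April (30), May (31), June (30), July (31): 30 + 31 + 30 + 31 = 122 days.
August 1–22, 2336: 22 days.
Residual: 146 days.
Total: 877 days.
877 mod 7 = 2, so 2 days before Saturday is Thursday.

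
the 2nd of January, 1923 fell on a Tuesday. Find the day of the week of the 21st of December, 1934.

From January 2, 1923 to January 2, 1934: 11 years, of which 3 contain a Feb 29 — 8×365 + 3×366 = 4018 days.
January 1934: 31 − 2 = 29 days remain.
Then 10 full months totalling 303 days.
December 1–21, 1934: 21 days.
Residual: 353 days.
Total: 4371 days.
4371 mod 7 = 3, so 3 days after Tuesday is Friday.

Friday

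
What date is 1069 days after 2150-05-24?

2153-04-27

Count 1069 days after May 24, 2150:
Day-of-year of May 24, 2150: 144.
Day-of-year of April 27, 2153: 117.
2150 has 365 days, so 365 − 144 = 221 days remain in 2150.
Full years: 2151: 365; 2152: 366. Sum = 731.
Total: 221 + 731 + 117 = 1069 days.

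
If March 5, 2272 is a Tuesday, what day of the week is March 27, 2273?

Day-of-year of March 5, 2272: 65.
Day-of-year of March 27, 2273: 86.
2272 has 366 days, so 366 − 65 = 301 days remain in 2272.
Total: 301 + 86 = 387 days.
387 mod 7 = 2, so 2 days after Tuesday is Thursday.

Thursday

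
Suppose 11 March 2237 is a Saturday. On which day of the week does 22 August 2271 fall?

Day-of-year of March 11, 2237: 70.
Day-of-year of August 22, 2271: 234.
2237 has 365 days, so 365 − 70 = 295 days remain in 2237.
Full years 2238–2270: 25 common + 8 leap = 25×365 + 8×366 = 12053 days.
Total: 295 + 12053 + 234 = 12582 days.
12582 mod 7 = 3, so 3 days after Saturday is Tuesday.

Tuesday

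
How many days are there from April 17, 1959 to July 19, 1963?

April 17, 1959 → April 17, 1960: 366 days (1960 is a leap year).
April 17, 1960 → April 17, 1961: 365 days.
April 17, 1961 → April 17, 1962: 365 days.
April 17, 1962 → April 17, 1963: 365 days.
April 1963: 30 − 17 = 13 days remain.
Then May (31), June (30): 31 + 30 = 61 days.
July 1–19, 1963: 19 days.
Residual: 93 days.
Total: 1554 days.

1554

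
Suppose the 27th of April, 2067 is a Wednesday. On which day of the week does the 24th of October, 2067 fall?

Monday

April 2067: 30 − 27 = 3 days remain.
Then May (31), June (30), July (31), August (31), September (30): 31 + 30 + 31 + 31 + 30 = 153 days.
October 1–24, 2067: 24 days.
Total: 3 + 153 + 24 = 180 days.
180 mod 7 = 5, so 5 days after Wednesday is Monday.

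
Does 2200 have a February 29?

2200 is not a leap year (divisible by 100 but not 400).

No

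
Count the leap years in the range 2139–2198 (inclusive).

Years divisible by 4: 2140, 2144, …, 2196 — 15 in all.
No century exceptions apply. Count: 15.

15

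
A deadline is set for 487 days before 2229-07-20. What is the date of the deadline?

2228-03-20

Count 487 days before July 20, 2229:
March 20, 2228 → March 20, 2229: 365 days.
March 2229: 31 − 20 = 11 days remain.
Then April (30), May (31), June (30): 30 + 31 + 30 = 91 days.
July 1–20, 2229: 20 days.
Residual: 122 days.
Total: 487 days.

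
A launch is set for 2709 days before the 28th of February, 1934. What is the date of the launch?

the 29th of September, 1926

Count 2709 days before February 28, 1934:
Day-of-year of September 29, 1926: 272.
Day-of-year of February 28, 1934: 59.
1926 has 365 days, so 365 − 272 = 93 days remain in 1926.
Full years 1927–1933: 5 common + 2 leap = 5×365 + 2×366 = 2557 days.
Total: 93 + 2557 + 59 = 2709 days.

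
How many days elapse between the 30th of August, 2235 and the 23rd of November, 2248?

Day-of-year of August 30, 2235: 242.
Day-of-year of November 23, 2248: 328.
2235 has 365 days, so 365 − 242 = 123 days remain in 2235.
Full years 2236–2247: 9 common + 3 leap = 9×365 + 3×366 = 4383 days.
Total: 123 + 4383 + 328 = 4834 days.

4834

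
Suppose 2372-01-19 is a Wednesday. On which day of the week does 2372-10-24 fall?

January 2372: 31 − 19 = 12 days remain.
Then February 2372 (29), March (31), April (30), May (31), June (30), July (31), August (31), September (30): 29 + 31 + 30 + 31 + 30 + 31 + 31 + 30 = 243 days.
October 1–24, 2372: 24 days.
Total: 12 + 243 + 24 = 279 days.
279 mod 7 = 6, so 6 days after Wednesday is Tuesday.

Tuesday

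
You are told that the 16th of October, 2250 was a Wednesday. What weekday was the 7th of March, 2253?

Monday

Day-of-year of October 16, 2250: 289.
Day-of-year of March 7, 2253: 66.
2250 has 365 days, so 365 − 289 = 76 days remain in 2250.
Full years: 2251: 365; 2252: 366. Sum = 731.
Total: 76 + 731 + 66 = 873 days.
873 mod 7 = 5, so 5 days after Wednesday is Monday.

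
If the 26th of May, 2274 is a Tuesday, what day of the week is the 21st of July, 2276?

May 2274: 31 − 26 = 5 days remain.
Then 25 full months totalling 761 days.
July 1–21, 2276: 21 days.
Total: 5 + 761 + 21 = 787 days.
787 mod 7 = 3, so 3 days after Tuesday is Friday.

Friday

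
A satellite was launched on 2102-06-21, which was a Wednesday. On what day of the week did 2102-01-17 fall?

Tuesday

Count forward from the earlier date (January 17, 2102) to the later (June 21, 2102):
January 2102: 31 − 17 = 14 days remain.
Then February 2102 (28), March (31), April (30), May (31): 28 + 31 + 30 + 31 = 120 days.
June 1–21, 2102: 21 days.
Total: 14 + 120 + 21 = 155 days.
155 mod 7 = 1, so 1 day before Wednesday is Tuesday.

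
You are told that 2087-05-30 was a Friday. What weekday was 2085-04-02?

Monday

Count forward from the earlier date (April 2, 2085) to the later (May 30, 2087):
April 2, 2085 → April 2, 2086: 365 days.
April 2, 2086 → April 2, 2087: 365 days.
April 2087: 30 − 2 = 28 days remain.
May 1–30, 2087: 30 days.
Residual: 58 days.
Total: 788 days.
788 mod 7 = 4, so 4 days before Friday is Monday.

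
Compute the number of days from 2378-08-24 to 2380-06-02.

648

August 2378: 31 − 24 = 7 days remain.
Then 21 full months totalling 639 days.
June 1–2, 2380: 2 days.
Total: 7 + 639 + 2 = 648 days.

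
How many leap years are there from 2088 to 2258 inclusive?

41

Years divisible by 4: 2088, 2092, …, 2256 — 43 in all.
Of these, 2100, 2200 are divisible by 100 but not 400, so not leap.
Leap years: 43 − 2 = 41.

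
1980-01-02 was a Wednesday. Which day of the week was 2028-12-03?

Day-of-year of January 2, 1980: 2.
Day-of-year of December 3, 2028: 338.
1980 has 366 days, so 366 − 2 = 364 days remain in 1980.
Full years 1981–2027: 36 common + 11 leap = 36×365 + 11×366 = 17166 days.
Total: 364 + 17166 + 338 = 17868 days.
17868 mod 7 = 4, so 4 days after Wednesday is Sunday.

Sunday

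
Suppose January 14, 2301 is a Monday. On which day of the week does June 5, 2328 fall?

Tuesday

Day-of-year of January 14, 2301: 14.
Day-of-year of June 5, 2328: 157.
2301 has 365 days, so 365 − 14 = 351 days remain in 2301.
Full years 2302–2327: 20 common + 6 leap = 20×365 + 6×366 = 9496 days.
Total: 351 + 9496 + 157 = 10004 days.
10004 mod 7 = 1, so 1 day after Monday is Tuesday.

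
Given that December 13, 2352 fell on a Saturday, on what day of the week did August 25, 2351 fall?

Count forward from the earlier date (August 25, 2351) to the later (December 13, 2352):
August 25, 2351 → August 25, 2352: 366 days (2352 is a leap year).
August 2352: 31 − 25 = 6 days remain.
Then September (30), October (31), November (30): 30 + 31 + 30 = 91 days.
December 1–13, 2352: 13 days.
Residual: 110 days.
Total: 476 days.
476 is a multiple of 7, so August 25, 2351 falls on the same weekday: Saturday.

Saturday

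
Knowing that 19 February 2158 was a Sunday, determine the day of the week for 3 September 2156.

Friday

Count forward from the earlier date (September 3, 2156) to the later (February 19, 2158):
September 3, 2156 → September 3, 2157: 365 days.
September 2157: 30 − 3 = 27 days remain.
Then October (31), November (30), December (31), January (31): 31 + 30 + 31 + 31 = 123 days.
February 1–19, 2158: 19 days (2158 is not a leap year).
Residual: 169 days.
Total: 534 days.
534 mod 7 = 2, so 2 days before Sunday is Friday.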